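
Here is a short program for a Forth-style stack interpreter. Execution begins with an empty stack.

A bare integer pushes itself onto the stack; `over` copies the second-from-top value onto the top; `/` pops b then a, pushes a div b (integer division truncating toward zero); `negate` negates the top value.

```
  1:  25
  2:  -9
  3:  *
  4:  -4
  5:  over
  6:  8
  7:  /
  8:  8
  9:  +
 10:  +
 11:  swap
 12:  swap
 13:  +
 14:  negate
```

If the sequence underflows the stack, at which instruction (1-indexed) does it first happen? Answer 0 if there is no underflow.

25      25
-9      25 -9
*       -225
-4      -225 -4
over    -225 -4 -225
8       -225 -4 -225 8
/       -225 -4 -28
8       -225 -4 -28 8
+       -225 -4 -20
+       -225 -24
swap    -24 -225
swap    -225 -24
+       -249
negate  249

0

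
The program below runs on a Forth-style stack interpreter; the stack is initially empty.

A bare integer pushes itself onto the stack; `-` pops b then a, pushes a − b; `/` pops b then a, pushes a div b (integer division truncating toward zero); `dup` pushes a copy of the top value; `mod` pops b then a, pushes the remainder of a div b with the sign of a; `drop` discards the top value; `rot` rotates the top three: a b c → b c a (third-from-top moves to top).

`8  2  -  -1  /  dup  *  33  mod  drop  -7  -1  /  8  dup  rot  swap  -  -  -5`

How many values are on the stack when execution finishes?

2

8     8
2     8 2
-     6
-1    6 -1
/     -6
dup   -6 -6
*     36
33    36 33
mod   3
drop  (empty)
-7    -7
-1    -7 -1
/     7
8     7 8
dup   7 8 8
rot   8 8 7
swap  8 7 8
-     8 -1
-     9
-5    9 -5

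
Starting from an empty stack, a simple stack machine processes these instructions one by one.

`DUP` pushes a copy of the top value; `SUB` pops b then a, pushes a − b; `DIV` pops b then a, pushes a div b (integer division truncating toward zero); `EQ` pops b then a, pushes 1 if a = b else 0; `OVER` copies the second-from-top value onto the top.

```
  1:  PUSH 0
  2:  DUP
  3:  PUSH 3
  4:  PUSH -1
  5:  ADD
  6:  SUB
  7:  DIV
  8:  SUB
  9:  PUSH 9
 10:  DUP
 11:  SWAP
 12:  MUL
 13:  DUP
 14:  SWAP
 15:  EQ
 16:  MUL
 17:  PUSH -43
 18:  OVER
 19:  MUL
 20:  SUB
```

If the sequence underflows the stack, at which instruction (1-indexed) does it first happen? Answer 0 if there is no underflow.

8

PUSH 0  → 0
DUP     → 0 0
PUSH 3  → 0 0 3
PUSH -1 → 0 0 3 -1
ADD     → 0 0 2
SUB     → 0 -2
DIV     → 0
SUB  — needs 2 operands, stack has 1 → underflow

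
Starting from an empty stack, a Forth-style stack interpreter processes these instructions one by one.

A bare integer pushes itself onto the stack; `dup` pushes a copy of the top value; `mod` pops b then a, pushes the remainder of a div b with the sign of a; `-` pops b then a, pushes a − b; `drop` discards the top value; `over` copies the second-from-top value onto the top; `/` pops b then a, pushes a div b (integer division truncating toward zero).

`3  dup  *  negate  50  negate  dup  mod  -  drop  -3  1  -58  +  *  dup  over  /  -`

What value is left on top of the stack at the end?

170

3       3
dup     3 3
*       9
negate  -9
50      -9 50
negate  -9 -50
dup     -9 -50 -50
mod     -9 0
-       -9
drop    (empty)
-3      -3
1       -3 1
-58     -3 1 -58
+       -3 -57
*       171
dup     171 171
over    171 171 171
/       171 1
-       170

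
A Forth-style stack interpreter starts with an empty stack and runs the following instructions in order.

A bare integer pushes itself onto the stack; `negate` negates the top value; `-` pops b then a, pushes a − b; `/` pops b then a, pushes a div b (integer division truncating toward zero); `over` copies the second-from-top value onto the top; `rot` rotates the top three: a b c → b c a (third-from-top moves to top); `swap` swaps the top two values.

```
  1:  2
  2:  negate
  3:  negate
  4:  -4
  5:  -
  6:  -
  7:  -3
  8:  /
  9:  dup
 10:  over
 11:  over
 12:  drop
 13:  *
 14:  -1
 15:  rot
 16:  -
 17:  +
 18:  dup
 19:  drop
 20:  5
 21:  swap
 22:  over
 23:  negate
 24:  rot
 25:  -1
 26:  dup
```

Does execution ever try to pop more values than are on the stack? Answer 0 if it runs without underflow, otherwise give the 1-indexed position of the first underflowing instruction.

6

2      : 2
negate : -2
negate : 2
-4     : 2 -4
-      : 6
-  — needs 2 operands, stack has 1 → underflow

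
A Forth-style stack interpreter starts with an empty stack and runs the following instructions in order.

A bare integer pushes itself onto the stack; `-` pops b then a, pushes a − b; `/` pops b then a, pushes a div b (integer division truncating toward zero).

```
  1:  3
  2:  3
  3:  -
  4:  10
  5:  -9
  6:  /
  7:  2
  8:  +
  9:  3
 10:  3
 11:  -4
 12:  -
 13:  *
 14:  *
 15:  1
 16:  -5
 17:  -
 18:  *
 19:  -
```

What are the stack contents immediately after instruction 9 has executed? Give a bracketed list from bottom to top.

[0, 1, 3]

3  → [3]
3  → [3, 3]
-  → [0]
10 → [0, 10]
-9 → [0, 10, -9]
/  → [0, -1]
2  → [0, -1, 2]
+  → [0, 1]
3  → [0, 1, 3]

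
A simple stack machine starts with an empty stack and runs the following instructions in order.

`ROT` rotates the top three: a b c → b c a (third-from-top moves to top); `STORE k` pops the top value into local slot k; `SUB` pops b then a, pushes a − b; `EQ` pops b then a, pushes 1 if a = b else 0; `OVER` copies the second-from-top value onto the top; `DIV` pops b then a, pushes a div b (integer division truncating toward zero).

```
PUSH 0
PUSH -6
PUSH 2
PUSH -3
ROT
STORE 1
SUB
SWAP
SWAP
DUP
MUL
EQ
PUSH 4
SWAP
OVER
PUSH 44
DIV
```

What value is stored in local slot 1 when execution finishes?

PUSH 0  → 0
PUSH -6 → 0 -6
PUSH 2  → 0 -6 2
PUSH -3 → 0 -6 2 -3
ROT     → 0 2 -3 -6
STORE 1 → 0 2 -3
SUB     → 0 5
SWAP    → 5 0
SWAP    → 0 5
DUP     → 0 5 5
MUL     → 0 25
EQ      → 0
PUSH 4  → 0 4
SWAP    → 4 0
OVER    → 4 0 4
PUSH 44 → 4 0 4 44
DIV     → 4 0 0

-6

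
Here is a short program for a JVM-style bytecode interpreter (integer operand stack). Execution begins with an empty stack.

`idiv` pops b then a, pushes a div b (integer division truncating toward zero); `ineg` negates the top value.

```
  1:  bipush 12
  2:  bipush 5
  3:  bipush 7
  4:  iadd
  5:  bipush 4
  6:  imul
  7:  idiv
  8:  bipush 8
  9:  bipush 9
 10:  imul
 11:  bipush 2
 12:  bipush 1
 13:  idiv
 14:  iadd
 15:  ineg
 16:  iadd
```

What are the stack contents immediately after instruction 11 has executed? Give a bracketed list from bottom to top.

[0, 72, 2]

bipush 12 : 12
bipush 5  : 12 5
bipush 7  : 12 5 7
iadd      : 12 12
bipush 4  : 12 12 4
imul      : 12 48
idiv      : 0
bipush 8  : 0 8
bipush 9  : 0 8 9
imul      : 0 72
bipush 2  : 0 72 2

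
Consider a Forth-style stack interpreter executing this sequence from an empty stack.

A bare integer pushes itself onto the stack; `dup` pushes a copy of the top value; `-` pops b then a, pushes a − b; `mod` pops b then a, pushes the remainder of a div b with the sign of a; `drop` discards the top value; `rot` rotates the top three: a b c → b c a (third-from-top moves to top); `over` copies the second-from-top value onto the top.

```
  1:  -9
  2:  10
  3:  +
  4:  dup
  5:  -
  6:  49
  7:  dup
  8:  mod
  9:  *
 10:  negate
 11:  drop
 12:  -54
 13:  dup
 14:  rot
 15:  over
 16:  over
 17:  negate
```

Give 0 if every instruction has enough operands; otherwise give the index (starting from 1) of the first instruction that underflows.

-9      -9
10      -9 10
+       1
dup     1 1
-       0
49      0 49
dup     0 49 49
mod     0 0
*       0
negate  0
drop    (empty)
-54     -54
dup     -54 -54
rot  — needs 3 operands, stack has 2 → underflow

14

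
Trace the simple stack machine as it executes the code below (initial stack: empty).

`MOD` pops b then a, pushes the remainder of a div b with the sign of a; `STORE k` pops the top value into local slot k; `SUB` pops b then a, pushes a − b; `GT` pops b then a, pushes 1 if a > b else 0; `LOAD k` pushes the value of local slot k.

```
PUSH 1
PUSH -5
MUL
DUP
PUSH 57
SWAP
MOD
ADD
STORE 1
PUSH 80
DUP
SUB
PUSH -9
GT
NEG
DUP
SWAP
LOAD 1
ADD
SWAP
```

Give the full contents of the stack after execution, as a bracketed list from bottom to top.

PUSH 1   [1]
PUSH -5  [1, -5]
MUL      [-5]
DUP      [-5, -5]
PUSH 57  [-5, -5, 57]
SWAP     [-5, 57, -5]
MOD      [-5, 2]
ADD      [-3]
STORE 1  []
PUSH 80  [80]
DUP      [80, 80]
SUB      [0]
PUSH -9  [0, -9]
GT       [1]
NEG      [-1]
DUP      [-1, -1]
SWAP     [-1, -1]
LOAD 1   [-1, -1, -3]
ADD      [-1, -4]
SWAP     [-4, -1]

[-4, -1]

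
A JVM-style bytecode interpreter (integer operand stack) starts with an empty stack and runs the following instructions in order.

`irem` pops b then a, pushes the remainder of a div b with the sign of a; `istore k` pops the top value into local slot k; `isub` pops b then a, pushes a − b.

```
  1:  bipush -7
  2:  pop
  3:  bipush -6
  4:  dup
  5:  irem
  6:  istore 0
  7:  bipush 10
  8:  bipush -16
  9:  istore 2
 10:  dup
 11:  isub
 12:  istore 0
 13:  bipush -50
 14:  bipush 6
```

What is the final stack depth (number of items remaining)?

2

bipush -7  -> [-7]
pop        -> []
bipush -6  -> [-6]
dup        -> [-6, -6]
irem       -> [0]
istore 0   -> []
bipush 10  -> [10]
bipush -16 -> [10, -16]
istore 2   -> [10]
dup        -> [10, 10]
isub       -> [0]
istore 0   -> []
bipush -50 -> [-50]
bipush 6   -> [-50, 6]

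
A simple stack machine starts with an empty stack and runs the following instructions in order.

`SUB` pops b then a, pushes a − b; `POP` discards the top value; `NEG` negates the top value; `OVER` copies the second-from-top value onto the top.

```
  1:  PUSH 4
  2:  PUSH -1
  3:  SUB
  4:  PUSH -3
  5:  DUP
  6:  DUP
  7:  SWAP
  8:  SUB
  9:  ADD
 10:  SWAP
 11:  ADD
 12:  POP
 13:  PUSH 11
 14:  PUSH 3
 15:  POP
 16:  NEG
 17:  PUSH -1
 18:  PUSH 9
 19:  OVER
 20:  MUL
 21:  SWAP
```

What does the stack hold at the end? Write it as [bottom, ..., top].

[-11, -9, -1]

PUSH 4  → 4
PUSH -1 → 4 -1
SUB     → 5
PUSH -3 → 5 -3
DUP     → 5 -3 -3
DUP     → 5 -3 -3 -3
SWAP    → 5 -3 -3 -3
SUB     → 5 -3 0
ADD     → 5 -3
SWAP    → -3 5
ADD     → 2
POP     → (empty)
PUSH 11 → 11
PUSH 3  → 11 3
POP     → 11
NEG     → -11
PUSH -1 → -11 -1
PUSH 9  → -11 -1 9
OVER    → -11 -1 9 -1
MUL     → -11 -1 -9
SWAP    → -11 -9 -1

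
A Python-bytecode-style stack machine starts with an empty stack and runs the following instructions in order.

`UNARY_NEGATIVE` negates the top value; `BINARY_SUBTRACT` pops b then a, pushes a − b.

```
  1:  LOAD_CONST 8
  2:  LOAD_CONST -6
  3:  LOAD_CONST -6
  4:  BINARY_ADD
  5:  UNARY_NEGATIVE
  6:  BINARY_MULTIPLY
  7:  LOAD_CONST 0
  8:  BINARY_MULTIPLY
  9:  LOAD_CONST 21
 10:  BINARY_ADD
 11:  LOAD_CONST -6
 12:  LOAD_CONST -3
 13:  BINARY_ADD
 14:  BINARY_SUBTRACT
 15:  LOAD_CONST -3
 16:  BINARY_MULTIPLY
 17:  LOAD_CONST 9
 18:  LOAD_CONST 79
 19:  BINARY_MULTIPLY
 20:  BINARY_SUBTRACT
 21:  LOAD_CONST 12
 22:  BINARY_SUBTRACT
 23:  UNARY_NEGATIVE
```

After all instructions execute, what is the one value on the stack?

LOAD_CONST 8    -> 8
LOAD_CONST -6   -> 8 -6
LOAD_CONST -6   -> 8 -6 -6
BINARY_ADD      -> 8 -12
UNARY_NEGATIVE  -> 8 12
BINARY_MULTIPLY -> 96
LOAD_CONST 0    -> 96 0
BINARY_MULTIPLY -> 0
LOAD_CONST 21   -> 0 21
BINARY_ADD      -> 21
LOAD_CONST -6   -> 21 -6
LOAD_CONST -3   -> 21 -6 -3
BINARY_ADD      -> 21 -9
BINARY_SUBTRACT -> 30
LOAD_CONST -3   -> 30 -3
BINARY_MULTIPLY -> -90
LOAD_CONST 9    -> -90 9
LOAD_CONST 79   -> -90 9 79
BINARY_MULTIPLY -> -90 711
BINARY_SUBTRACT -> -801
LOAD_CONST 12   -> -801 12
BINARY_SUBTRACT -> -813
UNARY_NEGATIVE  -> 813

813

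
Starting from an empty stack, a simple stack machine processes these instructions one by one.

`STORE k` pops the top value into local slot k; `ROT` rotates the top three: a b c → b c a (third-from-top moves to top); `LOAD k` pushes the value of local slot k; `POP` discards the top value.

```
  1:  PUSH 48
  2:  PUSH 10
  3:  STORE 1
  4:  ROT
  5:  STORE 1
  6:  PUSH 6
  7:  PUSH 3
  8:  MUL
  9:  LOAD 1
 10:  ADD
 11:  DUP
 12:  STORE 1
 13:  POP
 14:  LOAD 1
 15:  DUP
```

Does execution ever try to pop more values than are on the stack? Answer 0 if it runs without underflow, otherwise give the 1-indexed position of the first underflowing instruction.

PUSH 48 -> 48
PUSH 10 -> 48 10
STORE 1 -> 48
ROT  — needs 3 operands, stack has 1 → underflow

4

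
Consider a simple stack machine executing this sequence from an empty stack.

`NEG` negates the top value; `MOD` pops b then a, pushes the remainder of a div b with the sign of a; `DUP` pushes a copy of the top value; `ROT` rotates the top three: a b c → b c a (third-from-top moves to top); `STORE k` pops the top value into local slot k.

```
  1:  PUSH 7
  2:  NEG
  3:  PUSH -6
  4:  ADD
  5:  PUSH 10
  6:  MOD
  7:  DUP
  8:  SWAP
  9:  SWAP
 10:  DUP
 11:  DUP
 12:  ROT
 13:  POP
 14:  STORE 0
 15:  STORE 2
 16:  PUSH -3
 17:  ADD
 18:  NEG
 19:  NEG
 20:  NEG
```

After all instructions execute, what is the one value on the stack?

6

PUSH 7  -> 7
NEG     -> -7
PUSH -6 -> -7 -6
ADD     -> -13
PUSH 10 -> -13 10
MOD     -> -3
DUP     -> -3 -3
SWAP    -> -3 -3
SWAP    -> -3 -3
DUP     -> -3 -3 -3
DUP     -> -3 -3 -3 -3
ROT     -> -3 -3 -3 -3
POP     -> -3 -3 -3
STORE 0 -> -3 -3
STORE 2 -> -3
PUSH -3 -> -3 -3
ADD     -> -6
NEG     -> 6
NEG     -> -6
NEG     -> 6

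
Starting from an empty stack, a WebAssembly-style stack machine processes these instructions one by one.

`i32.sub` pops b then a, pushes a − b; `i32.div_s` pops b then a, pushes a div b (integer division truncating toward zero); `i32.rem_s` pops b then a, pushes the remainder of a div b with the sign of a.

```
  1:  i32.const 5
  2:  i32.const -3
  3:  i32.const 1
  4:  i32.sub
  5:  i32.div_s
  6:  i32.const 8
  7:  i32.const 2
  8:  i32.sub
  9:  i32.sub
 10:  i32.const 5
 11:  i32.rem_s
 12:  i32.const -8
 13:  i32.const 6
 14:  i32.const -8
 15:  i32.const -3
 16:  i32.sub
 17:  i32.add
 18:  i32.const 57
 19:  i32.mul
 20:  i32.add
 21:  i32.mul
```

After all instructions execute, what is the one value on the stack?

-98

i32.const 5  -> [5]
i32.const -3 -> [5, -3]
i32.const 1  -> [5, -3, 1]
i32.sub      -> [5, -4]
i32.div_s    -> [-1]
i32.const 8  -> [-1, 8]
i32.const 2  -> [-1, 8, 2]
i32.sub      -> [-1, 6]
i32.sub      -> [-7]
i32.const 5  -> [-7, 5]
i32.rem_s    -> [-2]
i32.const -8 -> [-2, -8]
i32.const 6  -> [-2, -8, 6]
i32.const -8 -> [-2, -8, 6, -8]
i32.const -3 -> [-2, -8, 6, -8, -3]
i32.sub      -> [-2, -8, 6, -5]
i32.add      -> [-2, -8, 1]
i32.const 57 -> [-2, -8, 1, 57]
i32.mul      -> [-2, -8, 57]
i32.add      -> [-2, 49]
i32.mul      -> [-98]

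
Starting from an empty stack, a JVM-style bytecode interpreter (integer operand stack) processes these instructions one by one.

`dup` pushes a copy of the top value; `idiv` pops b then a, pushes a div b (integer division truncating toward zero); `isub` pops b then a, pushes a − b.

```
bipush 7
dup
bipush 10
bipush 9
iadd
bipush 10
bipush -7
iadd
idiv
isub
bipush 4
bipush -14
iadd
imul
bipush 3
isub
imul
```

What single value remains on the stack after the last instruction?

-91

bipush 7   → 7
dup        → 7 7
bipush 10  → 7 7 10
bipush 9   → 7 7 10 9
iadd       → 7 7 19
bipush 10  → 7 7 19 10
bipush -7  → 7 7 19 10 -7
iadd       → 7 7 19 3
idiv       → 7 7 6
isub       → 7 1
bipush 4   → 7 1 4
bipush -14 → 7 1 4 -14
iadd       → 7 1 -10
imul       → 7 -10
bipush 3   → 7 -10 3
isub       → 7 -13
imul       → -91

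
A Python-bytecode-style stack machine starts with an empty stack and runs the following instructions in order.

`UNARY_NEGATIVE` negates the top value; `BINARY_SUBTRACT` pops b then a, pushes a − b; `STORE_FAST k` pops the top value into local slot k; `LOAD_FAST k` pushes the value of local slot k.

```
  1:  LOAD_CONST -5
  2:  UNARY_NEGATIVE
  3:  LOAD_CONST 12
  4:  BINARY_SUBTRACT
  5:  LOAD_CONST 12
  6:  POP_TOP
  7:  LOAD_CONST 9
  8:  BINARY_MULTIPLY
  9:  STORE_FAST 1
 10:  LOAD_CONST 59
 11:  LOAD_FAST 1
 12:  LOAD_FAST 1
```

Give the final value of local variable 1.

-63

LOAD_CONST -5   -> [-5]
UNARY_NEGATIVE  -> [5]
LOAD_CONST 12   -> [5, 12]
BINARY_SUBTRACT -> [-7]
LOAD_CONST 12   -> [-7, 12]
POP_TOP         -> [-7]
LOAD_CONST 9    -> [-7, 9]
BINARY_MULTIPLY -> [-63]
STORE_FAST 1    -> []
LOAD_CONST 59   -> [59]
LOAD_FAST 1     -> [59, -63]
LOAD_FAST 1     -> [59, -63, -63]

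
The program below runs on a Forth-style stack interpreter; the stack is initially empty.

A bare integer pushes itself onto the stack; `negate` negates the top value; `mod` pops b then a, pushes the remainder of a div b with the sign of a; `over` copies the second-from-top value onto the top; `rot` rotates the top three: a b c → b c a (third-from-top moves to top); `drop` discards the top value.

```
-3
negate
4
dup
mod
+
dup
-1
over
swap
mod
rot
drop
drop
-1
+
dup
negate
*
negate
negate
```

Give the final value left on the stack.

-4

-3     → -3
negate → 3
4      → 3 4
dup    → 3 4 4
mod    → 3 0
+      → 3
dup    → 3 3
-1     → 3 3 -1
over   → 3 3 -1 3
swap   → 3 3 3 -1
mod    → 3 3 0
rot    → 3 0 3
drop   → 3 0
drop   → 3
-1     → 3 -1
+      → 2
dup    → 2 2
negate → 2 -2
*      → -4
negate → 4
negate → -4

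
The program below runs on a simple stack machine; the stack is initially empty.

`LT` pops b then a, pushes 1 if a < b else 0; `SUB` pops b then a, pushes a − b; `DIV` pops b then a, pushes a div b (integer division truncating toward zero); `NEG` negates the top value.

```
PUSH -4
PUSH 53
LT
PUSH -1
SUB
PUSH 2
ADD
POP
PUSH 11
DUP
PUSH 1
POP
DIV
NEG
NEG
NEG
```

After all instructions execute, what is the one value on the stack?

PUSH -4 -> -4
PUSH 53 -> -4 53
LT      -> 1
PUSH -1 -> 1 -1
SUB     -> 2
PUSH 2  -> 2 2
ADD     -> 4
POP     -> (empty)
PUSH 11 -> 11
DUP     -> 11 11
PUSH 1  -> 11 11 1
POP     -> 11 11
DIV     -> 1
NEG     -> -1
NEG     -> 1
NEG     -> -1

-1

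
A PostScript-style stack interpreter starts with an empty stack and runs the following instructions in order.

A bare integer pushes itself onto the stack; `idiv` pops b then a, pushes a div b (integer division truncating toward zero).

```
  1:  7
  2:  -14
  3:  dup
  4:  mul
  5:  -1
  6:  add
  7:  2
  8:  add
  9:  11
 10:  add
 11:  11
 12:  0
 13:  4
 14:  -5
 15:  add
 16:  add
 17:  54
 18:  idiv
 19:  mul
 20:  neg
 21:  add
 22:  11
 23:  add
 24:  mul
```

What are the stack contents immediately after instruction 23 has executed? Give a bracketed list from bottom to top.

7    → [7]
-14  → [7, -14]
dup  → [7, -14, -14]
mul  → [7, 196]
-1   → [7, 196, -1]
add  → [7, 195]
2    → [7, 195, 2]
add  → [7, 197]
11   → [7, 197, 11]
add  → [7, 208]
11   → [7, 208, 11]
0    → [7, 208, 11, 0]
4    → [7, 208, 11, 0, 4]
-5   → [7, 208, 11, 0, 4, -5]
add  → [7, 208, 11, 0, -1]
add  → [7, 208, 11, -1]
54   → [7, 208, 11, -1, 54]
idiv → [7, 208, 11, 0]
mul  → [7, 208, 0]
neg  → [7, 208, 0]
add  → [7, 208]
11   → [7, 208, 11]
add  → [7, 219]

[7, 219]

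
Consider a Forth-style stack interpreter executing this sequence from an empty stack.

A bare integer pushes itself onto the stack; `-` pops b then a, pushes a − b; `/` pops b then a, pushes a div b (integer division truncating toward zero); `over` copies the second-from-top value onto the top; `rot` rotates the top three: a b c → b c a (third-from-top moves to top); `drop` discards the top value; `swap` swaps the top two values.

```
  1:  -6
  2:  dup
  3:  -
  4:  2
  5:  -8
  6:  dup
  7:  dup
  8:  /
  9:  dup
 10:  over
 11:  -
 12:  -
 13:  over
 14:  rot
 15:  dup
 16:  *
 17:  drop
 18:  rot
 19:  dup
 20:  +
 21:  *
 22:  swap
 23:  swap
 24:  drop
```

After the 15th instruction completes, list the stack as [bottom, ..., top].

-6   → [-6]
dup  → [-6, -6]
-    → [0]
2    → [0, 2]
-8   → [0, 2, -8]
dup  → [0, 2, -8, -8]
dup  → [0, 2, -8, -8, -8]
/    → [0, 2, -8, 1]
dup  → [0, 2, -8, 1, 1]
over → [0, 2, -8, 1, 1, 1]
-    → [0, 2, -8, 1, 0]
-    → [0, 2, -8, 1]
over → [0, 2, -8, 1, -8]
rot  → [0, 2, 1, -8, -8]
dup  → [0, 2, 1, -8, -8, -8]

[0, 2, 1, -8, -8, -8]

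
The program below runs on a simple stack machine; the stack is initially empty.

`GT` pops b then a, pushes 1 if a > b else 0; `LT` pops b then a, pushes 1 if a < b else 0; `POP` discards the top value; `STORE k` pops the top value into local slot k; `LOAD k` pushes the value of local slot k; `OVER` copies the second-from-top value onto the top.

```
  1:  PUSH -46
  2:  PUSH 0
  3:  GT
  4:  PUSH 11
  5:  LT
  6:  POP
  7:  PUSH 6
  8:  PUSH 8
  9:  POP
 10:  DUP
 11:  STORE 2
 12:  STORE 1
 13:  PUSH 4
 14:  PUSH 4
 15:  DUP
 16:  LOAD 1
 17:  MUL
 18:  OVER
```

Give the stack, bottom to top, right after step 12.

PUSH -46 → -46
PUSH 0   → -46 0
GT       → 0
PUSH 11  → 0 11
LT       → 1
POP      → (empty)
PUSH 6   → 6
PUSH 8   → 6 8
POP      → 6
DUP      → 6 6
STORE 2  → 6
STORE 1  → (empty)

[]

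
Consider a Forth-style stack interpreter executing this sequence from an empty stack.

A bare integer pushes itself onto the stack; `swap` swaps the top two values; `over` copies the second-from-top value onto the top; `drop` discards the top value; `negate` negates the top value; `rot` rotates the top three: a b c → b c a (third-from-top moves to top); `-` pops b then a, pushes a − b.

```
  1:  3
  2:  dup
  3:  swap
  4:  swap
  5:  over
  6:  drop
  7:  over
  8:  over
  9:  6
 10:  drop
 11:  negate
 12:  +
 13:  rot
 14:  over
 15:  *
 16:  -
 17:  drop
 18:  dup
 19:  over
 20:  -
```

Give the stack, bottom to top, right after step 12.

[3, 3, 0]

3      -> [3]
dup    -> [3, 3]
swap   -> [3, 3]
swap   -> [3, 3]
over   -> [3, 3, 3]
drop   -> [3, 3]
over   -> [3, 3, 3]
over   -> [3, 3, 3, 3]
6      -> [3, 3, 3, 3, 6]
drop   -> [3, 3, 3, 3]
negate -> [3, 3, 3, -3]
+      -> [3, 3, 0]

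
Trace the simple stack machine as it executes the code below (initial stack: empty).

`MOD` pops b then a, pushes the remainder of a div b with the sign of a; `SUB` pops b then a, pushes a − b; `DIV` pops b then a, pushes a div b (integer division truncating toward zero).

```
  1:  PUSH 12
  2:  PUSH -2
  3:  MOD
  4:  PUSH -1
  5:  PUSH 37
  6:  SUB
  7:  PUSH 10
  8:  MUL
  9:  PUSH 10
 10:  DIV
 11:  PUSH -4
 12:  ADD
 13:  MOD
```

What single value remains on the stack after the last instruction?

0

PUSH 12 → 12
PUSH -2 → 12 -2
MOD     → 0
PUSH -1 → 0 -1
PUSH 37 → 0 -1 37
SUB     → 0 -38
PUSH 10 → 0 -38 10
MUL     → 0 -380
PUSH 10 → 0 -380 10
DIV     → 0 -38
PUSH -4 → 0 -38 -4
ADD     → 0 -42
MOD     → 0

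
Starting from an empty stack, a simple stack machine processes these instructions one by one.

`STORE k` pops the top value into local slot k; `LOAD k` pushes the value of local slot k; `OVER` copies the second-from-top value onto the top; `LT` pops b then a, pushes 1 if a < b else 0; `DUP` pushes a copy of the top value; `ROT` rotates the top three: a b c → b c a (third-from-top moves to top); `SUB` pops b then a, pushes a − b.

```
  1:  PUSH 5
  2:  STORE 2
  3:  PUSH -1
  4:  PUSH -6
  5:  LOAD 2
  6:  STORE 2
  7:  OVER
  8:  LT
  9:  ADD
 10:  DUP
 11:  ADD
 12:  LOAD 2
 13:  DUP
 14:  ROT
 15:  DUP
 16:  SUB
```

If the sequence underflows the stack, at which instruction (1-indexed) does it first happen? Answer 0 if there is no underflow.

0

PUSH 5  → [5]
STORE 2 → []
PUSH -1 → [-1]
PUSH -6 → [-1, -6]
LOAD 2  → [-1, -6, 5]
STORE 2 → [-1, -6]
OVER    → [-1, -6, -1]
LT      → [-1, 1]
ADD     → [0]
DUP     → [0, 0]
ADD     → [0]
LOAD 2  → [0, 5]
DUP     → [0, 5, 5]
ROT     → [5, 5, 0]
DUP     → [5, 5, 0, 0]
SUB     → [5, 5, 0]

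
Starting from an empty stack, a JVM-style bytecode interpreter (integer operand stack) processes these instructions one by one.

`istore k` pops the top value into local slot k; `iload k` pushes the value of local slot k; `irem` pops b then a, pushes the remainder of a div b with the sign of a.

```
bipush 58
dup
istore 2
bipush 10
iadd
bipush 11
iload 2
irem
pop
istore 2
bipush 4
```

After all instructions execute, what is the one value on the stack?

4

bipush 58 : [58]
dup       : [58, 58]
istore 2  : [58]
bipush 10 : [58, 10]
iadd      : [68]
bipush 11 : [68, 11]
iload 2   : [68, 11, 58]
irem      : [68, 11]
pop       : [68]
istore 2  : []
bipush 4  : [4]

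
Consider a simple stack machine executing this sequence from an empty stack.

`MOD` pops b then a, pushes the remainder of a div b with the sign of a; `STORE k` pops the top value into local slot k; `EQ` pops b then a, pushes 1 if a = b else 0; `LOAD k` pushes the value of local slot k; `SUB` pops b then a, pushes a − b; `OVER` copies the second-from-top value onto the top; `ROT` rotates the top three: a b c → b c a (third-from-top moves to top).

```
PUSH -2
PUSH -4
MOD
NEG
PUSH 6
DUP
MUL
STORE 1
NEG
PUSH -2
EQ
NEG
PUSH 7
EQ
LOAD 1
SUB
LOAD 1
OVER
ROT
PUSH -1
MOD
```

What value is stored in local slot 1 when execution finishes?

PUSH -2 -> -2
PUSH -4 -> -2 -4
MOD     -> -2
NEG     -> 2
PUSH 6  -> 2 6
DUP     -> 2 6 6
MUL     -> 2 36
STORE 1 -> 2
NEG     -> -2
PUSH -2 -> -2 -2
EQ      -> 1
NEG     -> -1
PUSH 7  -> -1 7
EQ      -> 0
LOAD 1  -> 0 36
SUB     -> -36
LOAD 1  -> -36 36
OVER    -> -36 36 -36
ROT     -> 36 -36 -36
PUSH -1 -> 36 -36 -36 -1
MOD     -> 36 -36 0

36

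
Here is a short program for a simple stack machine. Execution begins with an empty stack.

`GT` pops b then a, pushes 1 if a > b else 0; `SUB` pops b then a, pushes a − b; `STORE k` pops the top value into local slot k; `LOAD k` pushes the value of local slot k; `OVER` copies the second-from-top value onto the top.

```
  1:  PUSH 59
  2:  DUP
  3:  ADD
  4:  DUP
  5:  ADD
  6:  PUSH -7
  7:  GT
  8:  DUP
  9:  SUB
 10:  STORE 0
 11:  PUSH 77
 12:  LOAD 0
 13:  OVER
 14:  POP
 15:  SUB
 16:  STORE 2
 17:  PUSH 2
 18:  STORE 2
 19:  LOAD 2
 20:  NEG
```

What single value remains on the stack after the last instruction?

PUSH 59 -> 59
DUP     -> 59 59
ADD     -> 118
DUP     -> 118 118
ADD     -> 236
PUSH -7 -> 236 -7
GT      -> 1
DUP     -> 1 1
SUB     -> 0
STORE 0 -> (empty)
PUSH 77 -> 77
LOAD 0  -> 77 0
OVER    -> 77 0 77
POP     -> 77 0
SUB     -> 77
STORE 2 -> (empty)
PUSH 2  -> 2
STORE 2 -> (empty)
LOAD 2  -> 2
NEG     -> -2

-2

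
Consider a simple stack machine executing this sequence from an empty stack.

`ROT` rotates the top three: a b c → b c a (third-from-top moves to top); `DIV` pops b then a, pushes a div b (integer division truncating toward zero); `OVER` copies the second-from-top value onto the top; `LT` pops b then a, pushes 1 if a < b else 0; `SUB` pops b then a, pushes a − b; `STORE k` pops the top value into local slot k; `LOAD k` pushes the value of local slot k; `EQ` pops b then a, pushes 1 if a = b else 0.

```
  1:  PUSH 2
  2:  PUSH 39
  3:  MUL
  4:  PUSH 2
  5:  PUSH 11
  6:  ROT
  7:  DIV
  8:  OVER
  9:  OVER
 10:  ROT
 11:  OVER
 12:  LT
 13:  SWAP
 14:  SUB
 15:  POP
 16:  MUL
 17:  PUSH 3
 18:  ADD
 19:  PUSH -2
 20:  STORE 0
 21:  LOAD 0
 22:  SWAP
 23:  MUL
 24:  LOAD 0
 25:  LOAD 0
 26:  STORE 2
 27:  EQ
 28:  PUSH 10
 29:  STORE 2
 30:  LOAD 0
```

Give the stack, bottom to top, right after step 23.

PUSH 2  -> [2]
PUSH 39 -> [2, 39]
MUL     -> [78]
PUSH 2  -> [78, 2]
PUSH 11 -> [78, 2, 11]
ROT     -> [2, 11, 78]
DIV     -> [2, 0]
OVER    -> [2, 0, 2]
OVER    -> [2, 0, 2, 0]
ROT     -> [2, 2, 0, 0]
OVER    -> [2, 2, 0, 0, 0]
LT      -> [2, 2, 0, 0]
SWAP    -> [2, 2, 0, 0]
SUB     -> [2, 2, 0]
POP     -> [2, 2]
MUL     -> [4]
PUSH 3  -> [4, 3]
ADD     -> [7]
PUSH -2 -> [7, -2]
STORE 0 -> [7]
LOAD 0  -> [7, -2]
SWAP    -> [-2, 7]
MUL     -> [-14]

[-14]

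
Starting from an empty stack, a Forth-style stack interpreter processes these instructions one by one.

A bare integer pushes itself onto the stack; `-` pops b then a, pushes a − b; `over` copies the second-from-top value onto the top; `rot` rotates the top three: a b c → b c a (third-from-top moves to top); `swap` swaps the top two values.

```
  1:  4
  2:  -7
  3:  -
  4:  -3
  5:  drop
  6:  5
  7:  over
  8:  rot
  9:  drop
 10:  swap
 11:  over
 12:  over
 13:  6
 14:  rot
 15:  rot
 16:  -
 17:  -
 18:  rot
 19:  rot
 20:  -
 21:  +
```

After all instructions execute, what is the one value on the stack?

4    : [4]
-7   : [4, -7]
-    : [11]
-3   : [11, -3]
drop : [11]
5    : [11, 5]
over : [11, 5, 11]
rot  : [5, 11, 11]
drop : [5, 11]
swap : [11, 5]
over : [11, 5, 11]
over : [11, 5, 11, 5]
6    : [11, 5, 11, 5, 6]
rot  : [11, 5, 5, 6, 11]
rot  : [11, 5, 6, 11, 5]
-    : [11, 5, 6, 6]
-    : [11, 5, 0]
rot  : [5, 0, 11]
rot  : [0, 11, 5]
-    : [0, 6]
+    : [6]

6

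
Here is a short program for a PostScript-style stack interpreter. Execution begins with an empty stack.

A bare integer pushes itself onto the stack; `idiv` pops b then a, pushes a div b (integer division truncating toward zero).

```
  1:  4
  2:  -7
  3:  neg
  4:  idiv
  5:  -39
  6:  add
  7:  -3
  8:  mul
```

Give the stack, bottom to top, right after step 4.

[0]

4    → [4]
-7   → [4, -7]
neg  → [4, 7]
idiv → [0]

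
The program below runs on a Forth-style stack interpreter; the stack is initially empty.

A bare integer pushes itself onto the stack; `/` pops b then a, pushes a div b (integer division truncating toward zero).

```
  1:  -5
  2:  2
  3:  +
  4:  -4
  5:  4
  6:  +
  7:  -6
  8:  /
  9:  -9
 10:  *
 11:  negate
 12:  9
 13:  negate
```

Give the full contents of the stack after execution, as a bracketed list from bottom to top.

[-3, 0, -9]

-5     → [-5]
2      → [-5, 2]
+      → [-3]
-4     → [-3, -4]
4      → [-3, -4, 4]
+      → [-3, 0]
-6     → [-3, 0, -6]
/      → [-3, 0]
-9     → [-3, 0, -9]
*      → [-3, 0]
negate → [-3, 0]
9      → [-3, 0, 9]
negate → [-3, 0, -9]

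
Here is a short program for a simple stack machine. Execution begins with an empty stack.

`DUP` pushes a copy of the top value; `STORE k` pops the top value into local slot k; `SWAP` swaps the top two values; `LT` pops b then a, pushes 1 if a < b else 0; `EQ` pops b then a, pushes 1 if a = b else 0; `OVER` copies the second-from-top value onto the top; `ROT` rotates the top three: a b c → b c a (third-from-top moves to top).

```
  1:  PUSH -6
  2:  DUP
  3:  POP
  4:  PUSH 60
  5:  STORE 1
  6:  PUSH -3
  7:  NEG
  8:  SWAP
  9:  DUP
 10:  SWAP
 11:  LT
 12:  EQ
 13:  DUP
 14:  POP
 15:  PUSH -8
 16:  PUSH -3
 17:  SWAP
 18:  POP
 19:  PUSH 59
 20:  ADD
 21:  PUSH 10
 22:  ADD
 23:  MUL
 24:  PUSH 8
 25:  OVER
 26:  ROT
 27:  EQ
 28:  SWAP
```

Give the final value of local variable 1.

60

PUSH -6 : [-6]
DUP     : [-6, -6]
POP     : [-6]
PUSH 60 : [-6, 60]
STORE 1 : [-6]
PUSH -3 : [-6, -3]
NEG     : [-6, 3]
SWAP    : [3, -6]
DUP     : [3, -6, -6]
SWAP    : [3, -6, -6]
LT      : [3, 0]
EQ      : [0]
DUP     : [0, 0]
POP     : [0]
PUSH -8 : [0, -8]
PUSH -3 : [0, -8, -3]
SWAP    : [0, -3, -8]
POP     : [0, -3]
PUSH 59 : [0, -3, 59]
ADD     : [0, 56]
PUSH 10 : [0, 56, 10]
ADD     : [0, 66]
MUL     : [0]
PUSH 8  : [0, 8]
OVER    : [0, 8, 0]
ROT     : [8, 0, 0]
EQ      : [8, 1]
SWAP    : [1, 8]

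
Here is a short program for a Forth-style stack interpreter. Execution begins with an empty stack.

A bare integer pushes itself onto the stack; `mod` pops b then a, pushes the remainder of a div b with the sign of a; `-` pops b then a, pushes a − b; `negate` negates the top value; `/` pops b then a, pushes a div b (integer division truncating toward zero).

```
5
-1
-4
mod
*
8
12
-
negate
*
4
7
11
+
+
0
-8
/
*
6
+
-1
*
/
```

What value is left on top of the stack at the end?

3

5       [5]
-1      [5, -1]
-4      [5, -1, -4]
mod     [5, -1]
*       [-5]
8       [-5, 8]
12      [-5, 8, 12]
-       [-5, -4]
negate  [-5, 4]
*       [-20]
4       [-20, 4]
7       [-20, 4, 7]
11      [-20, 4, 7, 11]
+       [-20, 4, 18]
+       [-20, 22]
0       [-20, 22, 0]
-8      [-20, 22, 0, -8]
/       [-20, 22, 0]
*       [-20, 0]
6       [-20, 0, 6]
+       [-20, 6]
-1      [-20, 6, -1]
*       [-20, -6]
/       [3]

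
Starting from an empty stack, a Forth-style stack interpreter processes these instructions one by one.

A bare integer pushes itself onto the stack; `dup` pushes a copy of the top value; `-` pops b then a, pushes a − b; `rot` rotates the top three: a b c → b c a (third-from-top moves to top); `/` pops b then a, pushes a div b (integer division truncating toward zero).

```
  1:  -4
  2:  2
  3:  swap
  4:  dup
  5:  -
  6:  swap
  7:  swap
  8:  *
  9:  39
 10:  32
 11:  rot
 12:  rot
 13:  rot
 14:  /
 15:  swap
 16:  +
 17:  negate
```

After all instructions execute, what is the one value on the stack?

-4     → -4
2      → -4 2
swap   → 2 -4
dup    → 2 -4 -4
-      → 2 0
swap   → 0 2
swap   → 2 0
*      → 0
39     → 0 39
32     → 0 39 32
rot    → 39 32 0
rot    → 32 0 39
rot    → 0 39 32
/      → 0 1
swap   → 1 0
+      → 1
negate → -1

-1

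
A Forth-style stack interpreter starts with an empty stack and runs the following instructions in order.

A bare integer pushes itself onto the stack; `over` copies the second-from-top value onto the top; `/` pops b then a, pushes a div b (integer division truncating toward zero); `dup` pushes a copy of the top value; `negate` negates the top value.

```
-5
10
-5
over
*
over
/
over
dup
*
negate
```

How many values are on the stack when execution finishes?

-5     : [-5]
10     : [-5, 10]
-5     : [-5, 10, -5]
over   : [-5, 10, -5, 10]
*      : [-5, 10, -50]
over   : [-5, 10, -50, 10]
/      : [-5, 10, -5]
over   : [-5, 10, -5, 10]
dup    : [-5, 10, -5, 10, 10]
*      : [-5, 10, -5, 100]
negate : [-5, 10, -5, -100]

4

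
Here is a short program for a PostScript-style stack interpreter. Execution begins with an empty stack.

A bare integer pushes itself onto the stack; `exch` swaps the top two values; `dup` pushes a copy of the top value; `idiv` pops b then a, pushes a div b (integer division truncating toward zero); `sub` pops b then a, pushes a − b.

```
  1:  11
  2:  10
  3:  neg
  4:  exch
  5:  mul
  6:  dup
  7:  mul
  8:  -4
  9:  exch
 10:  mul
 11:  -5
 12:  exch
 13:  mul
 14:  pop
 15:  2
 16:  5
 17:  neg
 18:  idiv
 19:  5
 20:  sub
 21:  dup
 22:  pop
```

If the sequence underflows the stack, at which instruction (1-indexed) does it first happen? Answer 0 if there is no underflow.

0

11   → 11
10   → 11 10
neg  → 11 -10
exch → -10 11
mul  → -110
dup  → -110 -110
mul  → 12100
-4   → 12100 -4
exch → -4 12100
mul  → -48400
-5   → -48400 -5
exch → -5 -48400
mul  → 242000
pop  → (empty)
2    → 2
5    → 2 5
neg  → 2 -5
idiv → 0
5    → 0 5
sub  → -5
dup  → -5 -5
pop  → -5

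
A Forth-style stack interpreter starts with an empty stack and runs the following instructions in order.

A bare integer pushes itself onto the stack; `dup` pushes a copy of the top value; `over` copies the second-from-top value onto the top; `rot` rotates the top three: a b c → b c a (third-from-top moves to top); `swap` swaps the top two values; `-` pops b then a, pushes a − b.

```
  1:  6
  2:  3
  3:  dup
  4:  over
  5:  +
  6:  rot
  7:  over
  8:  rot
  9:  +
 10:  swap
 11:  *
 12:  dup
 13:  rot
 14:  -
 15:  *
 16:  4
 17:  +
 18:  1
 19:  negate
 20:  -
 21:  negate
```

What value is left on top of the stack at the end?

6      : 6
3      : 6 3
dup    : 6 3 3
over   : 6 3 3 3
+      : 6 3 6
rot    : 3 6 6
over   : 3 6 6 6
rot    : 3 6 6 6
+      : 3 6 12
swap   : 3 12 6
*      : 3 72
dup    : 3 72 72
rot    : 72 72 3
-      : 72 69
*      : 4968
4      : 4968 4
+      : 4972
1      : 4972 1
negate : 4972 -1
-      : 4973
negate : -4973

-4973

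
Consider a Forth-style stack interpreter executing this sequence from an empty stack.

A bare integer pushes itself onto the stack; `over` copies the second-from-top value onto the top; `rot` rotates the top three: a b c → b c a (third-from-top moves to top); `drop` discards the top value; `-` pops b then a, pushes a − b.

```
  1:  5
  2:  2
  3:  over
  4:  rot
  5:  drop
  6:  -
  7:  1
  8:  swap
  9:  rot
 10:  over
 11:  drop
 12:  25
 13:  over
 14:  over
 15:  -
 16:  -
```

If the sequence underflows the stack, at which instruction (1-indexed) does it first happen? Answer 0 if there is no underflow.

5    -> 5
2    -> 5 2
over -> 5 2 5
rot  -> 2 5 5
drop -> 2 5
-    -> -3
1    -> -3 1
swap -> 1 -3
rot  — needs 3 operands, stack has 2 → underflow

9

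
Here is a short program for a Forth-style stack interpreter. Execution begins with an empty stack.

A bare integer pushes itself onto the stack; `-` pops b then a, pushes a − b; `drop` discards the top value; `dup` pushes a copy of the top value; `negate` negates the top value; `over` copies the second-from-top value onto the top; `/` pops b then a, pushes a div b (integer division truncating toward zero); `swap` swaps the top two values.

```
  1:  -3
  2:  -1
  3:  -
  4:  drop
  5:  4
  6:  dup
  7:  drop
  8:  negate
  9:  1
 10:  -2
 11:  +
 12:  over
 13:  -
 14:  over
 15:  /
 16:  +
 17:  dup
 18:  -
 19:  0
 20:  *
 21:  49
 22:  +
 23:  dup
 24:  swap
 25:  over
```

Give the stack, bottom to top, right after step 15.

[-4, 0]

-3     → -3
-1     → -3 -1
-      → -2
drop   → (empty)
4      → 4
dup    → 4 4
drop   → 4
negate → -4
1      → -4 1
-2     → -4 1 -2
+      → -4 -1
over   → -4 -1 -4
-      → -4 3
over   → -4 3 -4
/      → -4 0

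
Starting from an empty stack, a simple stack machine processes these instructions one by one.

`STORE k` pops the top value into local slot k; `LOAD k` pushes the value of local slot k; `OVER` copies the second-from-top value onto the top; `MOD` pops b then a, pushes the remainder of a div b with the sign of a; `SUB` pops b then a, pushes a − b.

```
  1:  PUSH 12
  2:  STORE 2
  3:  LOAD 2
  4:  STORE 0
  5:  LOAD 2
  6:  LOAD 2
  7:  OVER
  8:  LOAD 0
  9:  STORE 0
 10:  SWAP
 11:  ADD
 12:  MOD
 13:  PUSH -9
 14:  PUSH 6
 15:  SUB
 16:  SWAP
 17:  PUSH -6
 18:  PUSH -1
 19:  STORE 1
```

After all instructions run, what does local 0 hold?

PUSH 12 -> 12
STORE 2 -> (empty)
LOAD 2  -> 12
STORE 0 -> (empty)
LOAD 2  -> 12
LOAD 2  -> 12 12
OVER    -> 12 12 12
LOAD 0  -> 12 12 12 12
STORE 0 -> 12 12 12
SWAP    -> 12 12 12
ADD     -> 12 24
MOD     -> 12
PUSH -9 -> 12 -9
PUSH 6  -> 12 -9 6
SUB     -> 12 -15
SWAP    -> -15 12
PUSH -6 -> -15 12 -6
PUSH -1 -> -15 12 -6 -1
STORE 1 -> -15 12 -6

12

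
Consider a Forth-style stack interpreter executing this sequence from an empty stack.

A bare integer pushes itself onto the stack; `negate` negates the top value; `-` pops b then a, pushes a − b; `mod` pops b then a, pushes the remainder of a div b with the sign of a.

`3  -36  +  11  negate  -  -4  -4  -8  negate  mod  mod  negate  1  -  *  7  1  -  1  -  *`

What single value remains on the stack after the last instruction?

3      : [3]
-36    : [3, -36]
+      : [-33]
11     : [-33, 11]
negate : [-33, -11]
-      : [-22]
-4     : [-22, -4]
-4     : [-22, -4, -4]
-8     : [-22, -4, -4, -8]
negate : [-22, -4, -4, 8]
mod    : [-22, -4, -4]
mod    : [-22, 0]
negate : [-22, 0]
1      : [-22, 0, 1]
-      : [-22, -1]
*      : [22]
7      : [22, 7]
1      : [22, 7, 1]
-      : [22, 6]
1      : [22, 6, 1]
-      : [22, 5]
*      : [110]

110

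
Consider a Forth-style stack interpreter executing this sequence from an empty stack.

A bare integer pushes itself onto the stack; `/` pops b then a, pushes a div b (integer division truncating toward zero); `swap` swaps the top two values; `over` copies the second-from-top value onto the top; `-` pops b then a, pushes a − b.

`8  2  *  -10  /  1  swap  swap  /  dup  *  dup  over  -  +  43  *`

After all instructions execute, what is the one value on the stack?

43

8     8
2     8 2
*     16
-10   16 -10
/     -1
1     -1 1
swap  1 -1
swap  -1 1
/     -1
dup   -1 -1
*     1
dup   1 1
over  1 1 1
-     1 0
+     1
43    1 43
*     43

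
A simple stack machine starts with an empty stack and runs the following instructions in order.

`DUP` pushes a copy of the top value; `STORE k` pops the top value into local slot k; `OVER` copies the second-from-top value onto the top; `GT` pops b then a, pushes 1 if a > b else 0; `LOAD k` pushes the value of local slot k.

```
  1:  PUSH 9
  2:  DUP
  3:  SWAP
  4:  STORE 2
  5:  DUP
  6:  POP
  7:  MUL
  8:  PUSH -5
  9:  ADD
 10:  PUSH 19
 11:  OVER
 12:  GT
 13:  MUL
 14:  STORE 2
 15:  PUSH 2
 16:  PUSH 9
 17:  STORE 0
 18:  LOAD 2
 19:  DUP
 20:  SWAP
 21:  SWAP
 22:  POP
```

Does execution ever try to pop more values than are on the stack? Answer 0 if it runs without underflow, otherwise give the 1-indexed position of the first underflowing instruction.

7

PUSH 9  → [9]
DUP     → [9, 9]
SWAP    → [9, 9]
STORE 2 → [9]
DUP     → [9, 9]
POP     → [9]
MUL  — needs 2 operands, stack has 1 → underflow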